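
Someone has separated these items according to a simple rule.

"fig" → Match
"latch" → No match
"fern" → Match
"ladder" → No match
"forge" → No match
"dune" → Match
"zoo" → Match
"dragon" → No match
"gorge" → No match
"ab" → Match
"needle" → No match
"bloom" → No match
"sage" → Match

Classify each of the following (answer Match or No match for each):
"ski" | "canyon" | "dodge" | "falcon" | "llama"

Match, No match, No match, No match, No match

The classifier is using: length ≤ 4.
Match: "ski", since length 3.
No match: "canyon", since length 6.
No match: "dodge", since length 5.
No match: "falcon", since length 6.
No match: "llama", since length 5.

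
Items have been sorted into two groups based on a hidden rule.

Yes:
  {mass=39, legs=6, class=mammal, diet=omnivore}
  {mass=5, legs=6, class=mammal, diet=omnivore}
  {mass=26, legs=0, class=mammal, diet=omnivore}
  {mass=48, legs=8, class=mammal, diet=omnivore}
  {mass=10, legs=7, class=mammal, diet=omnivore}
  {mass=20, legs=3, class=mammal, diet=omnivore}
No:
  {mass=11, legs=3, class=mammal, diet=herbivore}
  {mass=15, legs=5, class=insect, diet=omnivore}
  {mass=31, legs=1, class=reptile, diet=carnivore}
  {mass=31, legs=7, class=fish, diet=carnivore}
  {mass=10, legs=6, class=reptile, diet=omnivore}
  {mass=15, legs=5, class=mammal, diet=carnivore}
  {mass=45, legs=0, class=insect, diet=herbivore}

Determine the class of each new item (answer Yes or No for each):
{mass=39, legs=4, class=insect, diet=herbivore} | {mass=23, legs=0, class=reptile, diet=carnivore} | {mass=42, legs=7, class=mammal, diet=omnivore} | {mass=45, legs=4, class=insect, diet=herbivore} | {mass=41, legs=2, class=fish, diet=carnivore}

'Yes' ⟺ class is mammal AND diet is omnivore.
{mass=39, legs=4, class=insect, diet=herbivore}: No (class is insect, diet is herbivore). {mass=23, legs=0, class=reptile, diet=carnivore}: No (class is reptile, diet is carnivore). {mass=42, legs=7, class=mammal, diet=omnivore}: Yes (class is mammal, diet is omnivore). {mass=45, legs=4, class=insect, diet=herbivore}: No (class is insect, diet is herbivore). {mass=41, legs=2, class=fish, diet=carnivore}: No (class is fish, diet is carnivore).

No, No, Yes, No, No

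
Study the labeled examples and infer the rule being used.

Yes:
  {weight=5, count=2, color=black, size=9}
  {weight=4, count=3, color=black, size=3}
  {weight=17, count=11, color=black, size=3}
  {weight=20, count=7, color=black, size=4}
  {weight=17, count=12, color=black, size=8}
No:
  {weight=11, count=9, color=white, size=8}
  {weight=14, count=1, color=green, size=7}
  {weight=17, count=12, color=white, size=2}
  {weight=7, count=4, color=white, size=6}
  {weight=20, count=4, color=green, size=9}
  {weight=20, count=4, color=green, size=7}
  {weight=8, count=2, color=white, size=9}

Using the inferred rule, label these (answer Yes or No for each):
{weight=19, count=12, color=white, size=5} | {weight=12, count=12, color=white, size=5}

Looking at the examples, the only property every 'Yes' case has and every 'No' case lacks is: color is black.
{weight=19, count=12, color=white, size=5} — color is white, hence No. {weight=12, count=12, color=white, size=5} — color is white, hence No.

No, No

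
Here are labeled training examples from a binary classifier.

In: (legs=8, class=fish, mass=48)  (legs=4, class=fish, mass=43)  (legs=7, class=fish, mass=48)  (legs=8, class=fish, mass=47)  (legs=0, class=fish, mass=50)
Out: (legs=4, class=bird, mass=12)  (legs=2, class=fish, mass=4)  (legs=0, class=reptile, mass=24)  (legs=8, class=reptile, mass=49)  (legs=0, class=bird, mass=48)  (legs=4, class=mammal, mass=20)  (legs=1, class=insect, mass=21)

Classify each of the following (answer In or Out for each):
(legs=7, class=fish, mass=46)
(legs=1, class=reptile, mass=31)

The simplest hypothesis consistent with all the labels is: class is fish AND mass ≥ 12.
(legs=7, class=fish, mass=46) — class is fish, mass = 46, hence In.
(legs=1, class=reptile, mass=31) — class is reptile, mass = 31, hence Out.

In, Out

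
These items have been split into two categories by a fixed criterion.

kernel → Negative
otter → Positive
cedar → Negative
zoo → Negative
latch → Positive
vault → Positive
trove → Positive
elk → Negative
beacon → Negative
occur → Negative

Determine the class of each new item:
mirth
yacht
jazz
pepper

Positive, Positive, Negative, Negative

The rule appears to be: contains 't'.
mirth — has 't', hence Positive.
yacht — has 't', hence Positive.
jazz — no 't', hence Negative.
pepper — no 't', hence Negative.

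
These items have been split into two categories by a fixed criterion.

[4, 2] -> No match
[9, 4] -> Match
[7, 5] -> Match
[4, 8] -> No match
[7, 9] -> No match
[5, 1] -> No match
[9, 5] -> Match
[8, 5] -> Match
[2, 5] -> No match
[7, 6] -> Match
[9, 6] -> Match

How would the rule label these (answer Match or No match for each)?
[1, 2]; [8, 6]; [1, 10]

No match, Match, No match

One predicate separates the groups cleanly: first > second AND sum ≥ 7.
[1, 2]: 1 < 2, 1+2 = 3 — doesn't match, so No match. [8, 6]: 8 > 6, 8+6 = 14 — satisfies this, so Match. [1, 10]: 1 < 10, 1+10 = 11 — doesn't match, so No match.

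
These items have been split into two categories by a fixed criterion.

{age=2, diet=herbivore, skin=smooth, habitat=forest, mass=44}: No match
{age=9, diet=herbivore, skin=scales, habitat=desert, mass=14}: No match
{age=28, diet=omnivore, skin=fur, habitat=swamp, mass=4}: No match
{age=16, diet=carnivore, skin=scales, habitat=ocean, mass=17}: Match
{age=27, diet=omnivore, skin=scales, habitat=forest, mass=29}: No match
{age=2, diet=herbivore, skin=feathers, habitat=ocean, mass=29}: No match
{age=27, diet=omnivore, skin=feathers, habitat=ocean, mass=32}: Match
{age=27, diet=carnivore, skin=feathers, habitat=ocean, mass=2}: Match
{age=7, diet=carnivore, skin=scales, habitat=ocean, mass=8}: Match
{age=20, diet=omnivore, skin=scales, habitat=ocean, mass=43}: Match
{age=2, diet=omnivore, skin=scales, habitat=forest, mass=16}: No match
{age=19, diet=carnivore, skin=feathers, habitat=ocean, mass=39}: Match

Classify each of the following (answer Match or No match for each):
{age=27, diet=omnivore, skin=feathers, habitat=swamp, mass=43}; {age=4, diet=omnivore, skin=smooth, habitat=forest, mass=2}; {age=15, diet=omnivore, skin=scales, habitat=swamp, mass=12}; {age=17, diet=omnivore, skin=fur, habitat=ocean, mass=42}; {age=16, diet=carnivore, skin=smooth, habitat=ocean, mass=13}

No match, No match, No match, Match, Match

The distinguishing property — habitat is ocean AND age ≥ 7 — holds for all the 'Match' cases and none of the 'No match' cases.
{age=27, diet=omnivore, skin=feathers, habitat=swamp, mass=43}: No match (habitat is swamp, age = 27). {age=4, diet=omnivore, skin=smooth, habitat=forest, mass=2}: No match (habitat is forest, age = 4). {age=15, diet=omnivore, skin=scales, habitat=swamp, mass=12}: No match (habitat is swamp, age = 15). {age=17, diet=omnivore, skin=fur, habitat=ocean, mass=42}: Match (habitat is ocean, age = 17). {age=16, diet=carnivore, skin=smooth, habitat=ocean, mass=13}: Match (habitat is ocean, age = 16).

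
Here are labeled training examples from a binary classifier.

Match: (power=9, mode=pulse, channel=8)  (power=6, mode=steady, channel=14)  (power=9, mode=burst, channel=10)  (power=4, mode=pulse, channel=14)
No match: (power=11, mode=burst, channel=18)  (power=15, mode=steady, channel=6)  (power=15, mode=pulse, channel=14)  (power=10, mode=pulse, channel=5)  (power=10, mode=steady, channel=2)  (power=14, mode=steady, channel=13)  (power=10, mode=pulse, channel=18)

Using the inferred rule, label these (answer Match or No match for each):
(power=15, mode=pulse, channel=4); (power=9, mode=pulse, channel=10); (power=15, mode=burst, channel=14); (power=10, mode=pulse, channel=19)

No match, Match, No match, No match

The distinguishing property — power ≤ 9 — holds for all the 'Match' cases and none of the 'No match' cases.
No match: (power=15, mode=pulse, channel=4), since power = 15. Match: (power=9, mode=pulse, channel=10), since power = 9. No match: (power=15, mode=burst, channel=14), since power = 15. No match: (power=10, mode=pulse, channel=19), since power = 10.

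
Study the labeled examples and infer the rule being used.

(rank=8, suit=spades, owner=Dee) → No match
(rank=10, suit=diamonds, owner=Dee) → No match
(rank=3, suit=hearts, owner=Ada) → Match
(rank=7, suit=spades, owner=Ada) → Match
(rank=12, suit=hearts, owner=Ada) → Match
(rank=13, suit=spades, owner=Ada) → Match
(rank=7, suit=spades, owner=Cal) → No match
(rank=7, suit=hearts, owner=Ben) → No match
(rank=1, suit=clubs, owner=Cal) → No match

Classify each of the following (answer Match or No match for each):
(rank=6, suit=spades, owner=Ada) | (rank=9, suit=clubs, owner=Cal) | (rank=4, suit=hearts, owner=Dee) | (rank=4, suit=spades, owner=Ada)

The classifier is using: owner is Ada.

Match, No match, No match, Match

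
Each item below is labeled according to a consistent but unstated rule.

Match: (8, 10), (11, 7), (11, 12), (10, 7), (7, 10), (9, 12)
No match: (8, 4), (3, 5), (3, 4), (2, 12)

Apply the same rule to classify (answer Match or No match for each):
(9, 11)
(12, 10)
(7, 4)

Match, Match, No match

The classifier is using: sum ≥ 17.
Match: (9, 11), since 9+11 = 20.
Match: (12, 10), since 12+10 = 22.
No match: (7, 4), since 7+4 = 11.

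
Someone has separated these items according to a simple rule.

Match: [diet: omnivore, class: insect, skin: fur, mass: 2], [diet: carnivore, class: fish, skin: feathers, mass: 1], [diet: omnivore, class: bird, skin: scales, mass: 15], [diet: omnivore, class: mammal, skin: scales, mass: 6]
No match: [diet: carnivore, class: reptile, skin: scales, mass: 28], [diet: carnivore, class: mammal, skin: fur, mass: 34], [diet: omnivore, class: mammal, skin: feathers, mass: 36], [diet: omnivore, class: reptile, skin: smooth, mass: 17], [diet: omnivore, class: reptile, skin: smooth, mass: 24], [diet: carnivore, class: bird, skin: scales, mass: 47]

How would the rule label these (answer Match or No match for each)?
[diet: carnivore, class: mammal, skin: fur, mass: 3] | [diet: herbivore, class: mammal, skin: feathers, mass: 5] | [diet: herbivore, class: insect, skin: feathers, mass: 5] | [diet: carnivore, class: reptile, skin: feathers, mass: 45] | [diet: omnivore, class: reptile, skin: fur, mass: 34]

Match, Match, Match, No match, No match

The classifier is using: mass ≤ 15.
[diet: carnivore, class: mammal, skin: fur, mass: 3] → mass = 3 → Match.
[diet: herbivore, class: mammal, skin: feathers, mass: 5] → mass = 5 → Match.
[diet: herbivore, class: insect, skin: feathers, mass: 5] → mass = 5 → Match.
[diet: carnivore, class: reptile, skin: feathers, mass: 45] → mass = 45 → No match.
[diet: omnivore, class: reptile, skin: fur, mass: 34] → mass = 34 → No match.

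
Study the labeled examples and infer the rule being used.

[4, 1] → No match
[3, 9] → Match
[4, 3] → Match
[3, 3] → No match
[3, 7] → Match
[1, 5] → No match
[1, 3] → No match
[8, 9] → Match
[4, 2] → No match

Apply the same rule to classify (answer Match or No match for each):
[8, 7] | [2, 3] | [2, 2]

All 'Match' examples share one property — sum ≥ 7 — and every 'No match' example lacks it.

Match, No match, No match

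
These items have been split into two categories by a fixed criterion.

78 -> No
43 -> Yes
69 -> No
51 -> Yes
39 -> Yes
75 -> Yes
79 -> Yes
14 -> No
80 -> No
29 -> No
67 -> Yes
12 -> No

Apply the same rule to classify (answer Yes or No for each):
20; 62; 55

No, No, Yes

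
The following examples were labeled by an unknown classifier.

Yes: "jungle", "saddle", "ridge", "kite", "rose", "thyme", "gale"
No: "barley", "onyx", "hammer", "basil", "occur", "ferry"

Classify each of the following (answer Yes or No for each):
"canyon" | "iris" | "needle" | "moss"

No, No, Yes, No

Rule: ends with 'e'. This holds for each 'Yes' example and fails for each 'No' one.
"canyon": ends with 'n' — does not pass, so No.
"iris": ends with 's' — does not pass, so No.
"needle": ends with 'e' — fits, so Yes.
"moss": ends with 's' — does not pass, so No.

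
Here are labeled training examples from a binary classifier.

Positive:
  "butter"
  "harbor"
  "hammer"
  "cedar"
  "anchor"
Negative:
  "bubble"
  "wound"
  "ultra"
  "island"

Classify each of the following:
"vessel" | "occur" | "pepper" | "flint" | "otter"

Negative, Positive, Positive, Negative, Positive

A rule that fits every label: ends with 'r' — true of each 'Positive' example, false of each 'Negative' one.
"vessel": ends with 'l', lacks this property → Negative. "occur": ends with 'r', meets the rule → Positive. "pepper": ends with 'r', meets the rule → Positive. "flint": ends with 't', lacks this property → Negative. "otter": ends with 'r', meets the rule → Positive.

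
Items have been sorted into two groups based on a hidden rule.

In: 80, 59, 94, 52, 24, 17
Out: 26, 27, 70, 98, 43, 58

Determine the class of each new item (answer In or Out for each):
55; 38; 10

The simplest hypothesis consistent with all the labels is: ≡ 3 (mod 7).
55 — 55 mod 7 = 6, hence Out. 38 — 38 mod 7 = 3, hence In. 10 — 10 mod 7 = 3, hence In.

Out, In, In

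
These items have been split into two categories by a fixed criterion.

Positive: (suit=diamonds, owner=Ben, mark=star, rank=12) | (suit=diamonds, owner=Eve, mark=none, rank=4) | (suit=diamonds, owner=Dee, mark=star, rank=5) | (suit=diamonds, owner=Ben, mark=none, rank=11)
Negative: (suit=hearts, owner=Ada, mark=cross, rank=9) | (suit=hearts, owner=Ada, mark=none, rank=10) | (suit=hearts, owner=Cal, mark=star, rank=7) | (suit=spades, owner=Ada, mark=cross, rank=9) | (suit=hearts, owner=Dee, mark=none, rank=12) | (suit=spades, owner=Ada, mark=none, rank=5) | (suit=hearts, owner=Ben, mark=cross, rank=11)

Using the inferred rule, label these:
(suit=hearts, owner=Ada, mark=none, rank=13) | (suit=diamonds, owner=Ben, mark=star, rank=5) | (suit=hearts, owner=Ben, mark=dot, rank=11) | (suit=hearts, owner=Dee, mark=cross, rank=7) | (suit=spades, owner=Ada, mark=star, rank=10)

Negative, Positive, Negative, Negative, Negative

The pattern is that an item is 'Positive' exactly when: suit is diamonds.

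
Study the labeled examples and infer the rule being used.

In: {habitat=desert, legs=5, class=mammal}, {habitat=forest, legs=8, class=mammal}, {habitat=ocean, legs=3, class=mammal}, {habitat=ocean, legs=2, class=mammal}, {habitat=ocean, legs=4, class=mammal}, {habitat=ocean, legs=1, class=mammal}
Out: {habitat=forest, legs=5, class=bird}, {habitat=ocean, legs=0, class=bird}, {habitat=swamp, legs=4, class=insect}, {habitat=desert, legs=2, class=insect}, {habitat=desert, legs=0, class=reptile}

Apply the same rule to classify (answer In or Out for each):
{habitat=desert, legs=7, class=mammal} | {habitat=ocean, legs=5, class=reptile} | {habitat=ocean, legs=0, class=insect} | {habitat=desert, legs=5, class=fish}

The pattern is that an item is 'In' exactly when: class is mammal.
{habitat=desert, legs=7, class=mammal}: class is mammal — matches, so In.
{habitat=ocean, legs=5, class=reptile}: class is reptile — does not pass, so Out.
{habitat=ocean, legs=0, class=insect}: class is insect — does not pass, so Out.
{habitat=desert, legs=5, class=fish}: class is fish — does not pass, so Out.

In, Out, Out, Out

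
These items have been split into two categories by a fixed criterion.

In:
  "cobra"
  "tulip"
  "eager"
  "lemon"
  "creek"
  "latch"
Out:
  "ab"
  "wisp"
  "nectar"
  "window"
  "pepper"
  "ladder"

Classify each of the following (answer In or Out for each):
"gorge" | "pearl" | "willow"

In, In, Out

'In' ⟺ odd length.
"gorge" → length 5 → In. "pearl" → length 5 → In. "willow" → length 6 → Out.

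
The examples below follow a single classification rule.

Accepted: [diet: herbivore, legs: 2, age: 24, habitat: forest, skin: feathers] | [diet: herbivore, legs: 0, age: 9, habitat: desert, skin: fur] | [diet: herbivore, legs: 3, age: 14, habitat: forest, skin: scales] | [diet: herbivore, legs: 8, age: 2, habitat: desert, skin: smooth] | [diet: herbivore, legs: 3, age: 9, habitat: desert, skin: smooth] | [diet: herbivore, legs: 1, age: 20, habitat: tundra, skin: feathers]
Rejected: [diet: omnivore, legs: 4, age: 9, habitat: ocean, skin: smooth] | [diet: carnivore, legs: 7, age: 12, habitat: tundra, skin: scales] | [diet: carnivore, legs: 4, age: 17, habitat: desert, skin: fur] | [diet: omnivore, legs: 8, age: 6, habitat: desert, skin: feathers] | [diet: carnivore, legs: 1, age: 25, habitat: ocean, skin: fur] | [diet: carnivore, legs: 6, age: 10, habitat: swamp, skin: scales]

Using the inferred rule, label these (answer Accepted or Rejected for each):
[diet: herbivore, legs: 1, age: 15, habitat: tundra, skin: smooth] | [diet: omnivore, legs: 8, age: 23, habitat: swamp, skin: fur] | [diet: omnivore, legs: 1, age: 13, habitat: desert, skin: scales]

Accepted, Rejected, Rejected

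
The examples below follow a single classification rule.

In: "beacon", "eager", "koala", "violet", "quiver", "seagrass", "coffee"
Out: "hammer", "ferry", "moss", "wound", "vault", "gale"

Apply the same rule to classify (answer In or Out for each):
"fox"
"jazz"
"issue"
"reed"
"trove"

Out, Out, In, Out, Out

The pattern is that an item is 'In' exactly when: has ≥ 3 vowels.
Out: "fox", since 1 vowel.
Out: "jazz", since 1 vowel.
In: "issue", since 3 vowels.
Out: "reed", since 2 vowels.
Out: "trove", since 2 vowels.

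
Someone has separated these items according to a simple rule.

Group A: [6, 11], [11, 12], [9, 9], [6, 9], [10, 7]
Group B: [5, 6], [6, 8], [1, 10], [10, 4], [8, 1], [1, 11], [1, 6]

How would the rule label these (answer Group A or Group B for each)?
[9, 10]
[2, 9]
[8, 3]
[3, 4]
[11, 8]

Group A, Group B, Group B, Group B, Group A

The classifier is using: sum ≥ 15.
Group A: [9, 10], since 9+10 = 19. Group B: [2, 9], since 2+9 = 11. Group B: [8, 3], since 8+3 = 11. Group B: [3, 4], since 3+4 = 7. Group A: [11, 8], since 11+8 = 19.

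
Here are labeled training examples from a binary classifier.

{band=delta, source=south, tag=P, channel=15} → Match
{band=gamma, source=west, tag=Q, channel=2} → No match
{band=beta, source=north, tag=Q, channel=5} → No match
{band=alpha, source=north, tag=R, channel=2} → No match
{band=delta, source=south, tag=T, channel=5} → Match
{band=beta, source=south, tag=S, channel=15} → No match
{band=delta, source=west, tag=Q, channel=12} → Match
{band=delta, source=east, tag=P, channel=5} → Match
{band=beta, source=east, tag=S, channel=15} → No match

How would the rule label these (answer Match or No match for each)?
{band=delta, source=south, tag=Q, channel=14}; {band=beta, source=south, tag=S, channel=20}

Match, No match

Checking candidate rules against both groups, what survives is: band is delta.
{band=delta, source=south, tag=Q, channel=14}: band is delta — checks out, so Match. {band=beta, source=south, tag=S, channel=20}: band is beta — fails this test, so No match.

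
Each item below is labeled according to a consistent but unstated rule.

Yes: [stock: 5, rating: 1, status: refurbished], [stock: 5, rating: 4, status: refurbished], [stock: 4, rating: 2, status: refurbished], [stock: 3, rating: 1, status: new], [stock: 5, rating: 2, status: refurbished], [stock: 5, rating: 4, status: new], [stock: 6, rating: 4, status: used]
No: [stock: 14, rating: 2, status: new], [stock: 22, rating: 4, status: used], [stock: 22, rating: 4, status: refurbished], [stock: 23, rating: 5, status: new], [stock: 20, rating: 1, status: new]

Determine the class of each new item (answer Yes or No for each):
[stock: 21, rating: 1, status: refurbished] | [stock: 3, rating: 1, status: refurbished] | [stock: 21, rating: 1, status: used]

No, Yes, No

One predicate separates the groups cleanly: stock ≤ 6.
[stock: 21, rating: 1, status: refurbished]: stock = 21, does not satisfy this → No. [stock: 3, rating: 1, status: refurbished]: stock = 3, checks out → Yes. [stock: 21, rating: 1, status: used]: stock = 21, does not satisfy this → No.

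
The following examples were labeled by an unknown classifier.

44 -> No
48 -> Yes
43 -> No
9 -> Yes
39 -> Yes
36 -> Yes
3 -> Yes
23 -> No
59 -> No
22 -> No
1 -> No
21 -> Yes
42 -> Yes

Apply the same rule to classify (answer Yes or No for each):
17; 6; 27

The simplest hypothesis consistent with all the labels is: multiple of 3.
17: 17 = 3·5 + 2 — does not fit, so No.
6: 6 = 3·2 — has this property, so Yes.
27: 27 = 3·9 — has this property, so Yes.

No, Yes, Yes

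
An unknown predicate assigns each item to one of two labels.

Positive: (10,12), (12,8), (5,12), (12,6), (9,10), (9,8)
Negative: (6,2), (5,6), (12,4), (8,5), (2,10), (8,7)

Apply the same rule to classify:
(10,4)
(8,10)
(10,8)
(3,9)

Negative, Positive, Positive, Negative

Rule: sum ≥ 17. This holds for each 'Positive' example and fails for each 'Negative' one.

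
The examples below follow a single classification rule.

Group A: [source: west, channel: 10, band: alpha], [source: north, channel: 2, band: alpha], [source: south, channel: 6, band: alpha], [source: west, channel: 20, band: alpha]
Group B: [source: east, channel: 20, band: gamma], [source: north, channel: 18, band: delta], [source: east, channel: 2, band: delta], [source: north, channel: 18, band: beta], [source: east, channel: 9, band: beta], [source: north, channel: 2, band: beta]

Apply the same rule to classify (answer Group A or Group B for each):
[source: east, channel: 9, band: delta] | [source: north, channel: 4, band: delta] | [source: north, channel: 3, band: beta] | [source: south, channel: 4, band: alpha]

Group B, Group B, Group B, Group A

Checking candidate rules against both groups, what survives is: band is alpha.
[source: east, channel: 9, band: delta] → band is delta → Group B. [source: north, channel: 4, band: delta] → band is delta → Group B. [source: north, channel: 3, band: beta] → band is beta → Group B. [source: south, channel: 4, band: alpha] → band is alpha → Group A.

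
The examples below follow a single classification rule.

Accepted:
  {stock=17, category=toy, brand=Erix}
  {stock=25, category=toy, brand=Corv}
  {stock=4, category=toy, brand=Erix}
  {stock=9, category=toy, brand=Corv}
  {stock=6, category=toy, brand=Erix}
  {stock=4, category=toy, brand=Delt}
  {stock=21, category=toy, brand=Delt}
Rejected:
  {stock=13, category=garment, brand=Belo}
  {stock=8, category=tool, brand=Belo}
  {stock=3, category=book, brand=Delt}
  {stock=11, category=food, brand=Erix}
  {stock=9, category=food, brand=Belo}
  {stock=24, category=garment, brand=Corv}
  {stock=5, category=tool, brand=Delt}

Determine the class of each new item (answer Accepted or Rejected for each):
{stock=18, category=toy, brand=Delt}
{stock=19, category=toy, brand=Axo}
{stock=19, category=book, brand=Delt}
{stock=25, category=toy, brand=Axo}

Accepted, Accepted, Rejected, Accepted

Comparing the two groups points to one rule — category is toy.
{stock=18, category=toy, brand=Delt}: category is toy, passes → Accepted. {stock=19, category=toy, brand=Axo}: category is toy, passes → Accepted. {stock=19, category=book, brand=Delt}: category is book, doesn't qualify → Rejected. {stock=25, category=toy, brand=Axo}: category is toy, passes → Accepted.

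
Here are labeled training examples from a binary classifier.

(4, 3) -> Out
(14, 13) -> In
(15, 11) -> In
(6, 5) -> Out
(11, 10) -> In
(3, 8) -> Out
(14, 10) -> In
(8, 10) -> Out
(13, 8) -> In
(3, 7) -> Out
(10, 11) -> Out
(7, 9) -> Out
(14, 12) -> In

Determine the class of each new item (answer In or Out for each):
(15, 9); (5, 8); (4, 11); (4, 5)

In, Out, Out, Out

The common property of the 'In' items is: first ≥ 11. No 'Out' item has it.
In: (15, 9), since first 15.
Out: (5, 8), since first 5.
Out: (4, 11), since first 4.
Out: (4, 5), since first 4.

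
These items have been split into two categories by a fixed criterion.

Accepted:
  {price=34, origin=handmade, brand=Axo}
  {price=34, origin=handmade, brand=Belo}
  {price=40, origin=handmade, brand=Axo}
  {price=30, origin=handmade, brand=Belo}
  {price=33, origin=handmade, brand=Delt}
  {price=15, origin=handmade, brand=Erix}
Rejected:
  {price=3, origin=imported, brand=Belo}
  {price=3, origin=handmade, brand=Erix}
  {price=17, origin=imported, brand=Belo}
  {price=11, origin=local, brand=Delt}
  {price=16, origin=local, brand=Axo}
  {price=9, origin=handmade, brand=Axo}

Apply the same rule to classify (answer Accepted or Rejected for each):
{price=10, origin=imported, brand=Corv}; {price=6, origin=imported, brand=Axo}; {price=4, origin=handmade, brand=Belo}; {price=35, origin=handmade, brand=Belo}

Every 'Accepted' example satisfies: origin is handmade AND price ≥ 11. None of the 'Rejected' examples do.
{price=10, origin=imported, brand=Corv} → origin is imported, price = 10 → Rejected.
{price=6, origin=imported, brand=Axo} → origin is imported, price = 6 → Rejected.
{price=4, origin=handmade, brand=Belo} → origin is handmade, price = 4 → Rejected.
{price=35, origin=handmade, brand=Belo} → origin is handmade, price = 35 → Accepted.

Rejected, Rejected, Rejected, Accepted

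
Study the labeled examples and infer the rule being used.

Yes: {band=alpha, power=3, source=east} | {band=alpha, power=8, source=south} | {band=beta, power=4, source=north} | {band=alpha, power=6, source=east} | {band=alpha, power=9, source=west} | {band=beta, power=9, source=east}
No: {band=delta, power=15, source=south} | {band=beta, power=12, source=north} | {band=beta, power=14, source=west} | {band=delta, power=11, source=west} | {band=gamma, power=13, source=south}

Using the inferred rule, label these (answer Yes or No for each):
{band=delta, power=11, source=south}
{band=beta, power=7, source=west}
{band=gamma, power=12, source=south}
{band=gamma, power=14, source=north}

One predicate separates the groups cleanly: power ≤ 9.
{band=delta, power=11, source=south}: power = 11 — does not satisfy this, so No. {band=beta, power=7, source=west}: power = 7 — satisfies this, so Yes. {band=gamma, power=12, source=south}: power = 12 — does not satisfy this, so No. {band=gamma, power=14, source=north}: power = 14 — does not satisfy this, so No.

No, Yes, No, No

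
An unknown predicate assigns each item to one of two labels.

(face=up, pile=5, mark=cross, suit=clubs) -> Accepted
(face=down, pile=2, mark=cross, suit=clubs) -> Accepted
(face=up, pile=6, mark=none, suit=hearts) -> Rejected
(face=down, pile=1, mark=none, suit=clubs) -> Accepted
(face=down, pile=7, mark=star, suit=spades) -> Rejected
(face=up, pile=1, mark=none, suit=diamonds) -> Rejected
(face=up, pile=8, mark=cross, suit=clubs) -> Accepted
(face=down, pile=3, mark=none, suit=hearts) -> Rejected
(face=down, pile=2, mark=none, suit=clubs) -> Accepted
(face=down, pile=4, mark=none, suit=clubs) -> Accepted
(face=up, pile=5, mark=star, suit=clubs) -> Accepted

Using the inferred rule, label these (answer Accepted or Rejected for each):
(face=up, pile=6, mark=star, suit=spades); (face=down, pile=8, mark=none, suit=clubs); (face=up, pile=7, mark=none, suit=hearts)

Looking at the examples, the only property every 'Accepted' case has and every 'Rejected' case lacks is: suit is clubs.

Rejected, Accepted, Rejected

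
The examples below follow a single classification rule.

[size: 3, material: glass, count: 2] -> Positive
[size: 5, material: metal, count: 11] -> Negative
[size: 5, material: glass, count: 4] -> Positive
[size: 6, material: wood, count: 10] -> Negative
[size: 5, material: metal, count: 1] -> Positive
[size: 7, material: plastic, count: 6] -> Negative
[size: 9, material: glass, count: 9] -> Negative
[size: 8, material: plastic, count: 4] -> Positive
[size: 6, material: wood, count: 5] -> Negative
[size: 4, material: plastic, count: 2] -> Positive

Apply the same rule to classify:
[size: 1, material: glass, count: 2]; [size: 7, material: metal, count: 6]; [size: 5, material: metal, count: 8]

The classifier is using: count ≤ 4.
[size: 1, material: glass, count: 2]: count = 2 — matches, so Positive.
[size: 7, material: metal, count: 6]: count = 6 — does not pass, so Negative.
[size: 5, material: metal, count: 8]: count = 8 — does not pass, so Negative.

Positive, Negative, Negative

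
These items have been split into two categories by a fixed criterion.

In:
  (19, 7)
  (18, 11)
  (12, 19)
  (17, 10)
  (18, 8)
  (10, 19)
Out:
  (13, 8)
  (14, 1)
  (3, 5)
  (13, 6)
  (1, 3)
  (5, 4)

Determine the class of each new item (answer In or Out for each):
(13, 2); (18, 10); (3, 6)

Out, In, Out

The common property of the 'In' items is: sum ≥ 26. No 'Out' item has it.
(13, 2): 13+2 = 15, doesn't match → Out.
(18, 10): 18+10 = 28, checks out → In.
(3, 6): 3+6 = 9, doesn't match → Out.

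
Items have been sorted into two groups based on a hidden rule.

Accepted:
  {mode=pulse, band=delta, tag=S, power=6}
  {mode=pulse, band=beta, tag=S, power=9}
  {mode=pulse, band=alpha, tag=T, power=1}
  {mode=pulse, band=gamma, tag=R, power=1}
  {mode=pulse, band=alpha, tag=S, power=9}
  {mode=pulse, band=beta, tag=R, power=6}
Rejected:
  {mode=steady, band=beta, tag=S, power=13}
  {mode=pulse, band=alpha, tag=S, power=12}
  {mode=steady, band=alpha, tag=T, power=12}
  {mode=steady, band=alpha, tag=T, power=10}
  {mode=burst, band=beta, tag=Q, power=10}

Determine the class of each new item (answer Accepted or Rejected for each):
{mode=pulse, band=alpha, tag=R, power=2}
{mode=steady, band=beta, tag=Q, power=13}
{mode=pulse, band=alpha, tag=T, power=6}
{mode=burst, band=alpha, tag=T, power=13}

Accepted, Rejected, Accepted, Rejected

The simplest hypothesis consistent with all the labels is: power ≤ 9.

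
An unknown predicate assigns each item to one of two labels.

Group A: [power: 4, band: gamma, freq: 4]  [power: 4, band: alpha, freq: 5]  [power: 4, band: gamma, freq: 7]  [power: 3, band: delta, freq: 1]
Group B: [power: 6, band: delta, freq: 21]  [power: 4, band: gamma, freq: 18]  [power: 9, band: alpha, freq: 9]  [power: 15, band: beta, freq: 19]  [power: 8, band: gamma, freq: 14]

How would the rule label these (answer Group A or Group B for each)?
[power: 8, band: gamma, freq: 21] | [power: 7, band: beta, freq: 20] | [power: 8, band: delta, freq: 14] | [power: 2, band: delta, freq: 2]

The rule appears to be: freq ≤ 7.
[power: 8, band: gamma, freq: 21] → freq = 21 → Group B. [power: 7, band: beta, freq: 20] → freq = 20 → Group B. [power: 8, band: delta, freq: 14] → freq = 14 → Group B. [power: 2, band: delta, freq: 2] → freq = 2 → Group A.

Group B, Group B, Group B, Group A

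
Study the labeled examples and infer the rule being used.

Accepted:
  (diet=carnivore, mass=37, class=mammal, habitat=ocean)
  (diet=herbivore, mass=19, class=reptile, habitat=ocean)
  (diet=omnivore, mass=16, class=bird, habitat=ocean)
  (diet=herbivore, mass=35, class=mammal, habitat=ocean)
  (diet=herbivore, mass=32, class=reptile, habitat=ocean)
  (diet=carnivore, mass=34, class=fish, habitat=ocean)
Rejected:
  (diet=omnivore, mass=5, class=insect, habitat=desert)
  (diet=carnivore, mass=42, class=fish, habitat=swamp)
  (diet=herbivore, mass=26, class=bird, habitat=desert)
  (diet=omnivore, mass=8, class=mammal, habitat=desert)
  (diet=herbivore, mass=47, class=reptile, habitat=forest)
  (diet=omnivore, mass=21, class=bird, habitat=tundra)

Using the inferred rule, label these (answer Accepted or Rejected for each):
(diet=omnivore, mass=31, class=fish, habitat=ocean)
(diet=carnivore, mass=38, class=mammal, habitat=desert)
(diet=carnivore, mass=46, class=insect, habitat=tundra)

'Accepted' ⟺ habitat is ocean.
(diet=omnivore, mass=31, class=fish, habitat=ocean) — habitat is ocean, hence Accepted.
(diet=carnivore, mass=38, class=mammal, habitat=desert) — habitat is desert, hence Rejected.
(diet=carnivore, mass=46, class=insect, habitat=tundra) — habitat is tundra, hence Rejected.

Accepted, Rejected, Rejected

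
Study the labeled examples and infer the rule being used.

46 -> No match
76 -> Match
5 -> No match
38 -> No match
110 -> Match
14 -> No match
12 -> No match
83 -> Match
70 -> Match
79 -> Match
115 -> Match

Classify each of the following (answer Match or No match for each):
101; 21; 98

Match, No match, Match

'Match' ⟺ at least 70.
101 — 101 ≥ 70, hence Match.
21 — 21 < 70, hence No match.
98 — 98 ≥ 70, hence Match.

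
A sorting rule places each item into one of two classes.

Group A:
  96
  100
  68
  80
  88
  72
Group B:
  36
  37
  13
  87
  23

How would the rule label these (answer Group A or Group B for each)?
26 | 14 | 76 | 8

Group B, Group B, Group A, Group B

Rule: even AND at least 37. This holds for each 'Group A' example and fails for each 'Group B' one.
Group B: 26, since 26 is even, 26 < 37. Group B: 14, since 14 is even, 14 < 37. Group A: 76, since 76 is even, 76 ≥ 37. Group B: 8, since 8 is even, 8 < 37.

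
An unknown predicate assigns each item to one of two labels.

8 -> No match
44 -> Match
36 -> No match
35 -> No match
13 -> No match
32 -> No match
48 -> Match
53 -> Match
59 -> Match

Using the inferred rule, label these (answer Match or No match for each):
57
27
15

Match, No match, No match

The classifier is using: at least 44.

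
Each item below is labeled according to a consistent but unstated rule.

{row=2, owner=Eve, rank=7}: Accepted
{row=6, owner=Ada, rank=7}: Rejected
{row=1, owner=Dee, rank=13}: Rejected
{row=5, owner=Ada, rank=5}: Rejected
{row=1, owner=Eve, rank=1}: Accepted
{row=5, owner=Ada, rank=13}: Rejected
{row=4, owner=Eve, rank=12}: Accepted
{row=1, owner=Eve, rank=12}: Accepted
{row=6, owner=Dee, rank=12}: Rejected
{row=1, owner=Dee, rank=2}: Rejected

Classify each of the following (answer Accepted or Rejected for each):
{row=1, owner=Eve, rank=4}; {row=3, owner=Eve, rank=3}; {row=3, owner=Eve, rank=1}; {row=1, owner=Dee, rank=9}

Comparing the two groups points to one rule — owner is Eve.
{row=1, owner=Eve, rank=4}: owner is Eve — satisfies this, so Accepted. {row=3, owner=Eve, rank=3}: owner is Eve — satisfies this, so Accepted. {row=3, owner=Eve, rank=1}: owner is Eve — satisfies this, so Accepted. {row=1, owner=Dee, rank=9}: owner is Dee — fails this test, so Rejected.

Accepted, Accepted, Accepted, Rejected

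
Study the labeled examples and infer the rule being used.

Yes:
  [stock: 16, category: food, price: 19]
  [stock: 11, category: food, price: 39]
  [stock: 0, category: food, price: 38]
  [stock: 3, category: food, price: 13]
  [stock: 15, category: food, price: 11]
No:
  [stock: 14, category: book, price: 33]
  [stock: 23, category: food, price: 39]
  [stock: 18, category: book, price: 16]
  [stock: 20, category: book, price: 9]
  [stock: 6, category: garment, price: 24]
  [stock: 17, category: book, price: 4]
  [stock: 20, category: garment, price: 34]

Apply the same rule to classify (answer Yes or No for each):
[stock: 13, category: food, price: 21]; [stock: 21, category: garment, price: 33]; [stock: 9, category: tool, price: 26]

'Yes' ⟺ category is food AND stock ≤ 16.

Yes, No, No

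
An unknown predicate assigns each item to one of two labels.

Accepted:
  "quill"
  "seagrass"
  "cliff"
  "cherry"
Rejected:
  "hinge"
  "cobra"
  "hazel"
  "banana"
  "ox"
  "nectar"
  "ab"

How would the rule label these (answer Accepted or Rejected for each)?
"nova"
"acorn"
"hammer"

Rejected, Rejected, Accepted

Checking candidate rules against both groups, what survives is: has a double letter.
Rejected: "nova", since no doubled letter.
Rejected: "acorn", since no doubled letter.
Accepted: "hammer", since 'mm' doubled.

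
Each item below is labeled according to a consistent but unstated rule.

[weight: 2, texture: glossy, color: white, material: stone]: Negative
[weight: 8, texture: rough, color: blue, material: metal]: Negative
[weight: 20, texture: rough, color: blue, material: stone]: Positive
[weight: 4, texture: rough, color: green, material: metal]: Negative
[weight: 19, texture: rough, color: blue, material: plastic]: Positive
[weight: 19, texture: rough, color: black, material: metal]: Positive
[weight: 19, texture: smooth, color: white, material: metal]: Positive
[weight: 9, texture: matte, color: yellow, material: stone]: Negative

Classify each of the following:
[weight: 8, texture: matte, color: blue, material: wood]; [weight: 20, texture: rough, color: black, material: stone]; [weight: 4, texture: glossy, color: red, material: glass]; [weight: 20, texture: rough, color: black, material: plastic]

Negative, Positive, Negative, Positive

'Positive' ⟺ weight ≥ 19.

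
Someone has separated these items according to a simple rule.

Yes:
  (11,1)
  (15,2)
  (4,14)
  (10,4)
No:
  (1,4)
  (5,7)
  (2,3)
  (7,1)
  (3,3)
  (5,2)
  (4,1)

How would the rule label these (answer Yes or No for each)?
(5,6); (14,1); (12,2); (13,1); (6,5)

No, Yes, Yes, Yes, No

The classifier is using: max ≥ 10.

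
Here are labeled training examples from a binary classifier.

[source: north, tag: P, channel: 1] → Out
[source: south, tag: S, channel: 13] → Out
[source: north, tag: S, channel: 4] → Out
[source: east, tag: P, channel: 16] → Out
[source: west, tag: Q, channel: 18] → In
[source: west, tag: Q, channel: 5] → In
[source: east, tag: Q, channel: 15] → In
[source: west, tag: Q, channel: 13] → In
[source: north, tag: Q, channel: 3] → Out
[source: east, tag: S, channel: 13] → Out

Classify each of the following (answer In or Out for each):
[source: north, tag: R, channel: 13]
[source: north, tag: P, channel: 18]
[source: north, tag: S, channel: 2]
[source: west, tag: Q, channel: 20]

The common property of the 'In' items is: tag is Q AND channel ≥ 4. No 'Out' item has it.
[source: north, tag: R, channel: 13] — tag is R, channel = 13, hence Out. [source: north, tag: P, channel: 18] — tag is P, channel = 18, hence Out. [source: north, tag: S, channel: 2] — tag is S, channel = 2, hence Out. [source: west, tag: Q, channel: 20] — tag is Q, channel = 20, hence In.

Out, Out, Out, In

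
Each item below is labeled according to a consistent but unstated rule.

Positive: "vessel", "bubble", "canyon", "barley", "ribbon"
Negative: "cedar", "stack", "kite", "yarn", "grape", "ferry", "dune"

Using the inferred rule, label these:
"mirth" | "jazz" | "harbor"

The common property of the 'Positive' items is: length 6. No 'Negative' item has it.
"mirth": length 5, doesn't match → Negative. "jazz": length 4, doesn't match → Negative. "harbor": length 6, checks out → Positive.

Negative, Negative, Positive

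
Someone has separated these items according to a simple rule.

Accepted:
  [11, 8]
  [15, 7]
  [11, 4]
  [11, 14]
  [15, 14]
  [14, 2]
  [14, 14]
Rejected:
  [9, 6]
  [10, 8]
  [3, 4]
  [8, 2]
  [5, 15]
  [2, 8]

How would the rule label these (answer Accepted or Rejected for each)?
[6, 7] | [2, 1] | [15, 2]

Rejected, Rejected, Accepted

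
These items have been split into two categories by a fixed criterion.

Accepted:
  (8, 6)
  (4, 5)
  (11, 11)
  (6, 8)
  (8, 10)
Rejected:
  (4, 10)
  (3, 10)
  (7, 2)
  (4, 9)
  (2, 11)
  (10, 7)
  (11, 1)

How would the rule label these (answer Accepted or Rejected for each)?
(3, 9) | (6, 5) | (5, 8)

Rejected, Accepted, Rejected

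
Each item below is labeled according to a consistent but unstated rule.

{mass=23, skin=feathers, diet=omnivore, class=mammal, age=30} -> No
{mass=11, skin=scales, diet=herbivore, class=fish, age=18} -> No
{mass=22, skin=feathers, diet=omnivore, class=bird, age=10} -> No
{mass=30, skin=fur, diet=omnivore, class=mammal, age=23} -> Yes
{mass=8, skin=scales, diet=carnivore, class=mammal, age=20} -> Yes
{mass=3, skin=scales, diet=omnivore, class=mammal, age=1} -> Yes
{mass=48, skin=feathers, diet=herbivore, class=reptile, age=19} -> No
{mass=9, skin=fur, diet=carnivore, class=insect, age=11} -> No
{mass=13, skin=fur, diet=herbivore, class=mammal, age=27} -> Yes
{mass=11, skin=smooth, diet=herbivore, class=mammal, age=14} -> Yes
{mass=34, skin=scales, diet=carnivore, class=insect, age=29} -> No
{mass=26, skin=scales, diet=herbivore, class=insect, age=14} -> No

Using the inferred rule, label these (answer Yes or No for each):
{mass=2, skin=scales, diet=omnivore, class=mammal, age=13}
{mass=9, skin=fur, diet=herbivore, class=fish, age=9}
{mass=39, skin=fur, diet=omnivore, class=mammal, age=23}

Yes, No, Yes

One predicate separates the groups cleanly: class is mammal AND age ≤ 27.
{mass=2, skin=scales, diet=omnivore, class=mammal, age=13} → class is mammal, age = 13 → Yes.
{mass=9, skin=fur, diet=herbivore, class=fish, age=9} → class is fish, age = 9 → No.
{mass=39, skin=fur, diet=omnivore, class=mammal, age=23} → class is mammal, age = 23 → Yes.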